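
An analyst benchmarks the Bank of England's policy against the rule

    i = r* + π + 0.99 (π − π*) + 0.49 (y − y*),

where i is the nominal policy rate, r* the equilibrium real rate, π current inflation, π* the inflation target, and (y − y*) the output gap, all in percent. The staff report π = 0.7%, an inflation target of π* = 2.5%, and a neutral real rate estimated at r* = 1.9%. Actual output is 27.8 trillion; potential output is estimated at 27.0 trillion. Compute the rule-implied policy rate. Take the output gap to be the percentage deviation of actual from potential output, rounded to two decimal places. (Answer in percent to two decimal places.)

2.27%

Output gap = 100 × (27.8 − 27.0) / 27.0 = 2.96%.
i = 1.90 + 0.70 + 0.99 × (0.70 − 2.50) + 0.49 × 2.96
   = 1.90 + 0.7 − 1.782 + 1.4504 = 2.27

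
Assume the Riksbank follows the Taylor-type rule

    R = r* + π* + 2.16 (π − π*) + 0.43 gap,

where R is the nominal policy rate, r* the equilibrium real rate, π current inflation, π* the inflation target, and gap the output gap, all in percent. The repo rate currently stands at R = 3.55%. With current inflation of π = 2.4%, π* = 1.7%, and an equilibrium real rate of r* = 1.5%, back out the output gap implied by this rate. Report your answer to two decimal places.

0.43 gap = 3.55 − 1.5 − 1.7 − 2.16 × (2.4 − 1.7) = -1.162
gap = -1.162 / 0.43 = -2.70

-2.70%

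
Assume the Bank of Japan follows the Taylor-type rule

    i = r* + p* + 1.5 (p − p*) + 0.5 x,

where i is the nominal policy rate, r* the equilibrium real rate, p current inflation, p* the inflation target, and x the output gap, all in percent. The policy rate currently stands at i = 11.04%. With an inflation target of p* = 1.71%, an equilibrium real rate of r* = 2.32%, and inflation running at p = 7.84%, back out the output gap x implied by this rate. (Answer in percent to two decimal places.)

0.5 x = 11.04 − 2.32 − 1.71 − 1.5 × (7.84 − 1.71) = -2.185
x = -2.185 / 0.5 = -4.37

-4.37%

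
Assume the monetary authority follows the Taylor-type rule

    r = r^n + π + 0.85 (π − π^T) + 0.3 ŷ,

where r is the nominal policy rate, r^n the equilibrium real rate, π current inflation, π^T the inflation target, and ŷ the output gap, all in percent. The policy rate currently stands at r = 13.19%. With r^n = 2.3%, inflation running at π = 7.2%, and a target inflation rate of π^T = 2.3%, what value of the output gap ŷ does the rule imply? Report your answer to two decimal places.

-1.58%

0.3 ŷ = 13.19 − 2.3 − 7.2 − 0.85 × (7.2 − 2.3) = -0.475
ŷ = -0.475 / 0.3 = -1.58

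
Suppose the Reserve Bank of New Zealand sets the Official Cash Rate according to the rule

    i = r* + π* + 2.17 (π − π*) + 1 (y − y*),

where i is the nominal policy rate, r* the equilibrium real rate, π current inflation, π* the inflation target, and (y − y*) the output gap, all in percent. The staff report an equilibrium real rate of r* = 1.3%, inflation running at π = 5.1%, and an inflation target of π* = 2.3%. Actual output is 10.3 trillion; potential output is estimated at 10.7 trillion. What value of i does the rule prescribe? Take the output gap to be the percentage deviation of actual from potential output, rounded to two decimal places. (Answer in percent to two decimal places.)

Output gap = 100 × (10.3 − 10.7) / 10.7 = -3.74%.
i = 1.30 + 2.30 + 2.17 × (5.10 − 2.30) + 1 × (-3.74)
   = 1.30 + 2.3 + 6.076 − 3.74 = 5.94

5.94%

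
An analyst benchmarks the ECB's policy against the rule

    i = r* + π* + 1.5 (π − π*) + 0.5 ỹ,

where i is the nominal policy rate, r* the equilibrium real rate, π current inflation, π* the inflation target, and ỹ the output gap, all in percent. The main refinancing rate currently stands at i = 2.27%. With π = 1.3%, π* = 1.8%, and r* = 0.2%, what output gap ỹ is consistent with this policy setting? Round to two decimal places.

0.5 ỹ = 2.27 − 0.2 − 1.8 − 1.5 × (1.3 − 1.8) = 1.02
ỹ = 1.02 / 0.5 = 2.04

2.04%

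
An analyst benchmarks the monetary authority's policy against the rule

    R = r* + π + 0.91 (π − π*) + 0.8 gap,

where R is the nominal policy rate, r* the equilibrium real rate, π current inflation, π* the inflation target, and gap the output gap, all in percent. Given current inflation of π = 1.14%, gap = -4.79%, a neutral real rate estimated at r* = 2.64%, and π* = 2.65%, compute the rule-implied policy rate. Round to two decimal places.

R = 2.64 + 1.14 + 0.91 × (1.14 − 2.65) + 0.8 × (-4.79)
   = 2.64 + 1.14 − 1.3741 − 3.832 = -1.43

-1.43%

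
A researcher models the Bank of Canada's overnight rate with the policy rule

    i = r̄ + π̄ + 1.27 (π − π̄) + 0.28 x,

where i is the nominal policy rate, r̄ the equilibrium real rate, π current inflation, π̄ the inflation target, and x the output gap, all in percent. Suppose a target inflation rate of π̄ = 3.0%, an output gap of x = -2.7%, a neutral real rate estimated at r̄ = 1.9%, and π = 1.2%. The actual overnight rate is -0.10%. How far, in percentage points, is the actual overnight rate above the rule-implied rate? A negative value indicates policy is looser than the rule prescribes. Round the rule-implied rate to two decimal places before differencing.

i = 1.9 + 3.0 + 1.27 × (1.2 − 3.0) + 0.28 × (-2.7)
   = 1.9 + 3 − 2.286 − 0.756 = 1.86
Deviation = -0.10 − 1.86 = -1.96 pp.

-1.96 pp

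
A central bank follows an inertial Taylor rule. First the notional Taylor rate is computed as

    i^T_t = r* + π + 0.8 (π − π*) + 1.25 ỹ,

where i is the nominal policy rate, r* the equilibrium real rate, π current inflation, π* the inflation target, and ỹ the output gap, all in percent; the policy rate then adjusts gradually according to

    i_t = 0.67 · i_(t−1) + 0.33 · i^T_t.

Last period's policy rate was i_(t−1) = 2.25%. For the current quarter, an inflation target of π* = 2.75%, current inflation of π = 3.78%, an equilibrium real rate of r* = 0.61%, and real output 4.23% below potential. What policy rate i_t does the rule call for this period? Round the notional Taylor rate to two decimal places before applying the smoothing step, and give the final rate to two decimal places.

Output 4.23% below potential → ỹ = -4.23.
i^T_t = 0.61 + 3.78 + 0.8 × (3.78 − 2.75) + 1.25 × (-4.23)
   = 0.61 + 3.78 + 0.824 − 5.2875 = -0.07
i_t = 0.67 × 2.25 + 0.33 × (-0.07) = 1.5075 − 0.0231 = 1.48

1.48%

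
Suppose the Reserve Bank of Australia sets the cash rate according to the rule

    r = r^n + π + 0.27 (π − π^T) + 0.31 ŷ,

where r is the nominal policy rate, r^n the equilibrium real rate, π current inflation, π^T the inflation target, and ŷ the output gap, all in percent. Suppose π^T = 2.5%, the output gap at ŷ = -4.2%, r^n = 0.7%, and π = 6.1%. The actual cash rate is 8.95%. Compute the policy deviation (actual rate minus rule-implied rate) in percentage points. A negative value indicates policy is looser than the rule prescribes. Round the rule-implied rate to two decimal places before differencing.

r = 0.7 + 6.1 + 0.27 × (6.1 − 2.5) + 0.31 × (-4.2)
   = 0.7 + 6.1 + 0.972 − 1.302 = 6.47
Deviation = 8.95 − 6.47 = 2.48 pp.

2.48 pp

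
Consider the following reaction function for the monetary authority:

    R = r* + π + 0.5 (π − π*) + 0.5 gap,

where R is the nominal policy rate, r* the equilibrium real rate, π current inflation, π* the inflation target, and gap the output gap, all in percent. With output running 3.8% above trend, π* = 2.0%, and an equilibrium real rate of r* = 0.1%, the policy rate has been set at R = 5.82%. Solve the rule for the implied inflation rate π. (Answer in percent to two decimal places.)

Output 3.8% above potential → gap = 3.8.
Collecting π: R = r* + (1 + 0.5) π − 0.5 π* + 0.5 gap
1.5 π = 5.82 − 0.1 + 0.5 × 2.0 − 0.5 × 3.8 = 4.82
π = 4.82 / 1.5 = 3.21

3.21%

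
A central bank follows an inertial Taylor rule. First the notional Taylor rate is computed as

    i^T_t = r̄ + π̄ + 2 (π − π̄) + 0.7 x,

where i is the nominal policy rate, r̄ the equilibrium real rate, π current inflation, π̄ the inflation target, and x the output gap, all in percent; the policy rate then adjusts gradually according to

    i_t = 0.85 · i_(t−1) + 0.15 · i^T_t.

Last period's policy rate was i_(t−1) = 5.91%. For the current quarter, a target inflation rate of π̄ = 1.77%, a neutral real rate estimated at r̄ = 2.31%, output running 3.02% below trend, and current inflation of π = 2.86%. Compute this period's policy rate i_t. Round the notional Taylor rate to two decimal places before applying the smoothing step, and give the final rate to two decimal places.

5.65%

Output 3.02% below potential → x = -3.02.
i^T_t = 2.31 + 1.77 + 2 × (2.86 − 1.77) + 0.7 × (-3.02)
   = 2.31 + 1.77 + 2.18 − 2.114 = 4.15
i_t = 0.85 × 5.91 + 0.15 × 4.15 = 5.0235 + 0.6225 = 5.65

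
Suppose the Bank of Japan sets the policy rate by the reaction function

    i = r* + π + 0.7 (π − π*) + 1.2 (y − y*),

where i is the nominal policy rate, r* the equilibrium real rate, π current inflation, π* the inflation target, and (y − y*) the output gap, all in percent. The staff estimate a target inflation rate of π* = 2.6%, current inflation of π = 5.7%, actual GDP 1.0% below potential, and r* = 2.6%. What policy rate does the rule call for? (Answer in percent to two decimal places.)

9.27%

Output 1.0% below potential → (y − y*) = -1.0.
i = 2.6 + 5.7 + 0.7 × (5.7 − 2.6) + 1.2 × (-1.0)
   = 2.6 + 5.7 + 2.17 − 1.2 = 9.27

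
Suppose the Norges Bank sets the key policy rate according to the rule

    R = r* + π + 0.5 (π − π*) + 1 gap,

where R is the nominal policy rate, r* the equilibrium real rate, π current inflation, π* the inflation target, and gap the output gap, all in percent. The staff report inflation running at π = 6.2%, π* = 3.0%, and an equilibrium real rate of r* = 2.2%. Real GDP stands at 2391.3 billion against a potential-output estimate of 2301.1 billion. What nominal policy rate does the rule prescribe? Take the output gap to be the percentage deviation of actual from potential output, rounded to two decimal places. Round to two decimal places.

13.92%

Output gap = 100 × (2391.3 − 2301.1) / 2301.1 = 3.92%.
R = 2.20 + 6.20 + 0.5 × (6.20 − 3.00) + 1 × 3.92
   = 2.20 + 6.2 + 1.6 + 3.92 = 13.92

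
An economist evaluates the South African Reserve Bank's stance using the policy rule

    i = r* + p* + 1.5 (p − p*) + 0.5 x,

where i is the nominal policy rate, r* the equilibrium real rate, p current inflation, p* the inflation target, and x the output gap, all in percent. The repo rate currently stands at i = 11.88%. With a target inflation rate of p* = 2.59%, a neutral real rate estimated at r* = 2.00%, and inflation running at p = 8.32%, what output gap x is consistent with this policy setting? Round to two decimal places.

-2.61%

0.5 x = 11.88 − 2.00 − 2.59 − 1.5 × (8.32 − 2.59) = -1.305
x = -1.305 / 0.5 = -2.61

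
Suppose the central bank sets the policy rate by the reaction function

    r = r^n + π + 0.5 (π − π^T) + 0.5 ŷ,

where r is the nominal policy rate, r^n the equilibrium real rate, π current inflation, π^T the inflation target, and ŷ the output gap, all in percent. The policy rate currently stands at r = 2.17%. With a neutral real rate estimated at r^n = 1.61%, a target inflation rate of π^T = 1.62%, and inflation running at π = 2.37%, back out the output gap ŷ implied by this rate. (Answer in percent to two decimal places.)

-4.37%

0.5 ŷ = 2.17 − 1.61 − 2.37 − 0.5 × (2.37 − 1.62) = -2.185
ŷ = -2.185 / 0.5 = -4.37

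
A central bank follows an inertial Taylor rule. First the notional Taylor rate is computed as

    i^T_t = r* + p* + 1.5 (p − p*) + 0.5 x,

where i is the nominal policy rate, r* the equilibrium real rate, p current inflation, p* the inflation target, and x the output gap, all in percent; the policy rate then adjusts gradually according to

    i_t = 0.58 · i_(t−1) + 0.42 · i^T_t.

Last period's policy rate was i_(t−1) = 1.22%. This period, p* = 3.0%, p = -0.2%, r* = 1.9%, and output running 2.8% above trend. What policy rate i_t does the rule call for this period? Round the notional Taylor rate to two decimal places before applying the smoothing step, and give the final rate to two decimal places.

1.34%

Output 2.8% above potential → x = 2.8.
i^T_t = 1.9 + 3.0 + 1.5 × (-0.2 − 3.0) + 0.5 × 2.8
   = 1.9 + 3 − 4.8 + 1.4 = 1.50
i_t = 0.58 × 1.22 + 0.42 × 1.50 = 0.7076 + 0.63 = 1.34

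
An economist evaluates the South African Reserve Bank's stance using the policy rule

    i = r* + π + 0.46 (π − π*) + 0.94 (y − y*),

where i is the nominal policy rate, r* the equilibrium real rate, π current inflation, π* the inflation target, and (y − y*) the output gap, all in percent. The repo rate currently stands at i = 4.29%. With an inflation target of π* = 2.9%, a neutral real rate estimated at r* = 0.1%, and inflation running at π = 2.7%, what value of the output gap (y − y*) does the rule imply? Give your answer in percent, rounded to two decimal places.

1.68%

0.94 (y − y*) = 4.29 − 0.1 − 2.7 − 0.46 × (2.7 − 2.9) = 1.582
(y − y*) = 1.582 / 0.94 = 1.68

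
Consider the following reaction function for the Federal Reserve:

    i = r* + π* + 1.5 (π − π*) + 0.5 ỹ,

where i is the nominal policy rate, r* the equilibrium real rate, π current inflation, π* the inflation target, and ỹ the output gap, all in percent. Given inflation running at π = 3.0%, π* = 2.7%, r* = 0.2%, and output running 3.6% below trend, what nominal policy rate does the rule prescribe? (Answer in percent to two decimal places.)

Output 3.6% below potential → ỹ = -3.6.
i = 0.2 + 2.7 + 1.5 × (3.0 − 2.7) + 0.5 × (-3.6)
   = 0.2 + 2.7 + 0.45 − 1.8 = 1.55

1.55%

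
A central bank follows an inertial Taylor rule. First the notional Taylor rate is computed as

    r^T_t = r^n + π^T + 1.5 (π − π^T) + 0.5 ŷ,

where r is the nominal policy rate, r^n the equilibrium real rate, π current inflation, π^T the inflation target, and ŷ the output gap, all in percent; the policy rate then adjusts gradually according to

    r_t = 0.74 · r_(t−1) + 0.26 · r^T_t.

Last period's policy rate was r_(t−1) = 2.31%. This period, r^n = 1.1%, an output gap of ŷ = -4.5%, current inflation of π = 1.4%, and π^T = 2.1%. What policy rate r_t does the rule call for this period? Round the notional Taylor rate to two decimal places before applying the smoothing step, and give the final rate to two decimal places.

1.68%

r^T_t = 1.1 + 2.1 + 1.5 × (1.4 − 2.1) + 0.5 × (-4.5)
   = 1.1 + 2.1 − 1.05 − 2.25 = -0.10
r_t = 0.74 × 2.31 + 0.26 × (-0.10) = 1.7094 − 0.026 = 1.68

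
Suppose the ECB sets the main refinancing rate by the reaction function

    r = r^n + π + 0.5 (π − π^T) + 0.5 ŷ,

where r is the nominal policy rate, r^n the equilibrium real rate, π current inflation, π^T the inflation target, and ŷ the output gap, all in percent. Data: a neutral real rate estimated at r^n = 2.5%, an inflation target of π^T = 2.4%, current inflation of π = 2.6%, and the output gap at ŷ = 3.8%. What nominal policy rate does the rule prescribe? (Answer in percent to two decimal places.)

7.10%

r = 2.5 + 2.6 + 0.5 × (2.6 − 2.4) + 0.5 × 3.8
   = 2.5 + 2.6 + 0.1 + 1.9 = 7.10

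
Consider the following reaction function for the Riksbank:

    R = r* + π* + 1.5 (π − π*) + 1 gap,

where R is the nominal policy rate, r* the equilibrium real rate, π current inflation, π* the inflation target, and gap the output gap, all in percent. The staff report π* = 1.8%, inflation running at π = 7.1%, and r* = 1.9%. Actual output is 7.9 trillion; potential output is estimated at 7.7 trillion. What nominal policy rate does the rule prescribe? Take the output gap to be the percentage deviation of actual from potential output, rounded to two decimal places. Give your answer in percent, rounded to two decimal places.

14.25%

Output gap = 100 × (7.9 − 7.7) / 7.7 = 2.60%.
R = 1.90 + 1.80 + 1.5 × (7.10 − 1.80) + 1 × 2.60
   = 1.90 + 1.8 + 7.95 + 2.6 = 14.25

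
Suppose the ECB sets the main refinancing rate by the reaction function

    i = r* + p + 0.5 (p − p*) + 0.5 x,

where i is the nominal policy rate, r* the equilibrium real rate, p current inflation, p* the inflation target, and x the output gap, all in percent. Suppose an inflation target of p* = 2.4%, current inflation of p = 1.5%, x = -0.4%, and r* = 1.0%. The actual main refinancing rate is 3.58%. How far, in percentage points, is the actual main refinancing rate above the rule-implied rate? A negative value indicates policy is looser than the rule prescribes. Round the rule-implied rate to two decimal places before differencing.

1.73 pp

i = 1.0 + 1.5 + 0.5 × (1.5 − 2.4) + 0.5 × (-0.4)
   = 1.0 + 1.5 − 0.45 − 0.2 = 1.85
Deviation = 3.58 − 1.85 = 1.73 pp.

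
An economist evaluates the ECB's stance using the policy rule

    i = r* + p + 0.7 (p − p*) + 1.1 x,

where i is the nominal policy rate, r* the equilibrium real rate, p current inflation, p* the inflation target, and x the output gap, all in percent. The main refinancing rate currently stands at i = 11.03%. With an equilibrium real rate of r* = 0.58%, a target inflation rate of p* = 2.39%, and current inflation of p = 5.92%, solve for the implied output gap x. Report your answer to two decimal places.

1.87%

1.1 x = 11.03 − 0.58 − 5.92 − 0.7 × (5.92 − 2.39) = 2.059
x = 2.059 / 1.1 = 1.87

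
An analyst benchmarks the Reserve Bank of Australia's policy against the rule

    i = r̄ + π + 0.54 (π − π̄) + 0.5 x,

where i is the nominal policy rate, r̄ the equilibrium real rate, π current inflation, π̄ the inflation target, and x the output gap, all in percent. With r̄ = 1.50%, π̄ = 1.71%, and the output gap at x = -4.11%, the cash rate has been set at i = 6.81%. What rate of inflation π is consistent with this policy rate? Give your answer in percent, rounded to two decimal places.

5.38%

Collecting π: i = r̄ + (1 + 0.54) π − 0.54 π̄ + 0.5 x
1.54 π = 6.81 − 1.50 + 0.54 × 1.71 − 0.5 × (-4.11) = 8.2884
π = 8.2884 / 1.54 = 5.38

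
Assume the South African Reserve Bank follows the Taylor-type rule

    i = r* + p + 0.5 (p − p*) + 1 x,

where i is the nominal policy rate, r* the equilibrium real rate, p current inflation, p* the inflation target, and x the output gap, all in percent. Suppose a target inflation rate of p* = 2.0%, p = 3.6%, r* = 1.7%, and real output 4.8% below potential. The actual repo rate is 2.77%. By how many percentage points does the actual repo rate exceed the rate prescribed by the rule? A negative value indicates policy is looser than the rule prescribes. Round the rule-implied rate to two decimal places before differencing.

Output 4.8% below potential → x = -4.8.
i = 1.7 + 3.6 + 0.5 × (3.6 − 2.0) + 1 × (-4.8)
   = 1.7 + 3.6 + 0.8 − 4.8 = 1.30
Deviation = 2.77 − 1.30 = 1.47 pp.

1.47 pp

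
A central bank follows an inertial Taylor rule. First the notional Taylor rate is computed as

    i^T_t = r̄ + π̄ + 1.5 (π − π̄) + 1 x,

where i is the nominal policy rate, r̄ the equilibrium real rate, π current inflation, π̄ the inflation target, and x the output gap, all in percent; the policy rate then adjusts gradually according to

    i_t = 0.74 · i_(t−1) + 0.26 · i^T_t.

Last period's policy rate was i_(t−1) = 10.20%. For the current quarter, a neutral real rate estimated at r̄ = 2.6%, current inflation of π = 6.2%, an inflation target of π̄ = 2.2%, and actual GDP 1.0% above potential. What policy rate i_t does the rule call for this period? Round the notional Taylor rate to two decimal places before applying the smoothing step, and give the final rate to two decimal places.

10.62%

Output 1.0% above potential → x = 1.0.
i^T_t = 2.6 + 2.2 + 1.5 × (6.2 − 2.2) + 1 × 1.0
   = 2.6 + 2.2 + 6 + 1 = 11.80
i_t = 0.74 × 10.20 + 0.26 × 11.80 = 7.548 + 3.068 = 10.62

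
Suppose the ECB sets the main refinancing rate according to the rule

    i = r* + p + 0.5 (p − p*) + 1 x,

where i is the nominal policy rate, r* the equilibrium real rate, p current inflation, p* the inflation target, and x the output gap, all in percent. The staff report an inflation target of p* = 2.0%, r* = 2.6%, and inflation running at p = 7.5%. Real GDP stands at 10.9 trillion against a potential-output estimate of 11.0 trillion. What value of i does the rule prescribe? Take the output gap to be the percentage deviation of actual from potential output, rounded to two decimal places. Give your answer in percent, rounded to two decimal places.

Output gap = 100 × (10.9 − 11.0) / 11.0 = -0.91%.
i = 2.60 + 7.50 + 0.5 × (7.50 − 2.00) + 1 × (-0.91)
   = 2.60 + 7.5 + 2.75 − 0.91 = 11.94

11.94%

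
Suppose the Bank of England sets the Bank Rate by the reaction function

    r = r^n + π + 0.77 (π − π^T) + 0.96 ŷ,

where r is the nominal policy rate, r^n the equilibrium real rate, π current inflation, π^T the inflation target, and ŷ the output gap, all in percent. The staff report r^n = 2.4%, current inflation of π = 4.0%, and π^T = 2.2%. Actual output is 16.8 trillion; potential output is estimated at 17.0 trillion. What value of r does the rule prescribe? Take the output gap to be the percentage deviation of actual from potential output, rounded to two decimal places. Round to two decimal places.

6.65%

Output gap = 100 × (16.8 − 17.0) / 17.0 = -1.18%.
r = 2.40 + 4.00 + 0.77 × (4.00 − 2.20) + 0.96 × (-1.18)
   = 2.40 + 4 + 1.386 − 1.1328 = 6.65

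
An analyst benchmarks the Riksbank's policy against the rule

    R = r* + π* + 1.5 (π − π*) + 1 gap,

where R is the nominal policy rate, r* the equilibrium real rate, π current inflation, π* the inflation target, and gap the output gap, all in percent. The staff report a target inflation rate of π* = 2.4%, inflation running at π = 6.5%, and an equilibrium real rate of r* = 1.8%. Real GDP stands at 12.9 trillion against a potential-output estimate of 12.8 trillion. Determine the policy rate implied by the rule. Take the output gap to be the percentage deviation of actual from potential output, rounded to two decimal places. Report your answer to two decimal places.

Output gap = 100 × (12.9 − 12.8) / 12.8 = 0.78%.
R = 1.80 + 2.40 + 1.5 × (6.50 − 2.40) + 1 × 0.78
   = 1.80 + 2.4 + 6.15 + 0.78 = 11.13

11.13%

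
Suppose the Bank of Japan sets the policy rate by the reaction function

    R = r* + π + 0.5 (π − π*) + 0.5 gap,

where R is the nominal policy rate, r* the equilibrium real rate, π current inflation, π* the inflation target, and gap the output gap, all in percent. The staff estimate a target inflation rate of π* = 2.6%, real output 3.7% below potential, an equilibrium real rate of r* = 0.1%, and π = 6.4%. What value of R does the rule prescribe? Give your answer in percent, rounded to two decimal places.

6.55%

Output 3.7% below potential → gap = -3.7.
R = 0.1 + 6.4 + 0.5 × (6.4 − 2.6) + 0.5 × (-3.7)
   = 0.1 + 6.4 + 1.9 − 1.85 = 6.55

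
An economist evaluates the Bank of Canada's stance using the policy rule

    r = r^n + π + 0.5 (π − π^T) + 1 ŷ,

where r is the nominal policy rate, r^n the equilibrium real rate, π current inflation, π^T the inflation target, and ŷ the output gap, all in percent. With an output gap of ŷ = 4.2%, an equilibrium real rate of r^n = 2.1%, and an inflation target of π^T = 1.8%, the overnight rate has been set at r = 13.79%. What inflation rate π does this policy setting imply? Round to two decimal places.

5.59%

Collecting π: r = r^n + (1 + 0.5) π − 0.5 π^T + 1 ŷ
1.5 π = 13.79 − 2.1 + 0.5 × 1.8 − 1 × 4.2 = 8.39
π = 8.39 / 1.5 = 5.59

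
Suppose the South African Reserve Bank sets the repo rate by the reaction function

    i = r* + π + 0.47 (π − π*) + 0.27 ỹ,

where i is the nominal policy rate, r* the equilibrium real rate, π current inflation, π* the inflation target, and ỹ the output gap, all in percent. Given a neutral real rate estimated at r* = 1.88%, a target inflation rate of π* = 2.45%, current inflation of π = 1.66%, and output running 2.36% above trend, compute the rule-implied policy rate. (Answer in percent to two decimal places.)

3.81%

Output 2.36% above potential → ỹ = 2.36.
i = 1.88 + 1.66 + 0.47 × (1.66 − 2.45) + 0.27 × 2.36
   = 1.88 + 1.66 − 0.3713 + 0.6372 = 3.81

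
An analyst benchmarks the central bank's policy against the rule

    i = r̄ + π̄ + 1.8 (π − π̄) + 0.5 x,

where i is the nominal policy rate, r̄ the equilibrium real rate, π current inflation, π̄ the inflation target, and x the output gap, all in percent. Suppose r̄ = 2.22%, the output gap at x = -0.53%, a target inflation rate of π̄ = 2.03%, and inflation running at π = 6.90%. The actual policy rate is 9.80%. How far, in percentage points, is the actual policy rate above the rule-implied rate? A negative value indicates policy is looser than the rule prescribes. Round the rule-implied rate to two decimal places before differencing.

i = 2.22 + 2.03 + 1.8 × (6.90 − 2.03) + 0.5 × (-0.53)
   = 2.22 + 2.03 + 8.766 − 0.265 = 12.75
Deviation = 9.80 − 12.75 = -2.95 pp.

-2.95 pp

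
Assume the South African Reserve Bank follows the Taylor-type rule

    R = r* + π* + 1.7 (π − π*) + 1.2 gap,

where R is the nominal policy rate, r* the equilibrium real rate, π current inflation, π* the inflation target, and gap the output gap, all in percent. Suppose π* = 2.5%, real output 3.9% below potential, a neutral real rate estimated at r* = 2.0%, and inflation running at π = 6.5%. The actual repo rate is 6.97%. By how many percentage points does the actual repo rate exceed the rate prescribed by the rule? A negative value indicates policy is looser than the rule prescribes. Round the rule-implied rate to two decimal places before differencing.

0.35 pp

Output 3.9% below potential → gap = -3.9.
R = 2.0 + 2.5 + 1.7 × (6.5 − 2.5) + 1.2 × (-3.9)
   = 2.0 + 2.5 + 6.8 − 4.68 = 6.62
Deviation = 6.97 − 6.62 = 0.35 pp.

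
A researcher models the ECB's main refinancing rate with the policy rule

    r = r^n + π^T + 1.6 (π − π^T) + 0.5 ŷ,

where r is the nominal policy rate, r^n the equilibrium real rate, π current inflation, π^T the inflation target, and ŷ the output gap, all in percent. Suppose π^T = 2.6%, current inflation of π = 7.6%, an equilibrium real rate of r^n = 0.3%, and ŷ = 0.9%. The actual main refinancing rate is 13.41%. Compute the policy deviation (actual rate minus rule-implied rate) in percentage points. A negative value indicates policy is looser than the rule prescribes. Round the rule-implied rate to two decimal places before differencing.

r = 0.3 + 2.6 + 1.6 × (7.6 − 2.6) + 0.5 × 0.9
   = 0.3 + 2.6 + 8 + 0.45 = 11.35
Deviation = 13.41 − 11.35 = 2.06 pp.

2.06 pp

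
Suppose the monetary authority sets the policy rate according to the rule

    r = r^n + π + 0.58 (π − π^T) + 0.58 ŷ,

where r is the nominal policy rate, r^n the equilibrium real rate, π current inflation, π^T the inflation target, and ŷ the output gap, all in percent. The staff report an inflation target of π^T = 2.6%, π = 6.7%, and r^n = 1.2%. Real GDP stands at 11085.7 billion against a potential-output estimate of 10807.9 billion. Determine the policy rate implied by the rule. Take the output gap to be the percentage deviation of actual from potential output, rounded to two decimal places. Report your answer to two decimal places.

Output gap = 100 × (11085.7 − 10807.9) / 10807.9 = 2.57%.
r = 1.20 + 6.70 + 0.58 × (6.70 − 2.60) + 0.58 × 2.57
   = 1.20 + 6.7 + 2.378 + 1.4906 = 11.77

11.77%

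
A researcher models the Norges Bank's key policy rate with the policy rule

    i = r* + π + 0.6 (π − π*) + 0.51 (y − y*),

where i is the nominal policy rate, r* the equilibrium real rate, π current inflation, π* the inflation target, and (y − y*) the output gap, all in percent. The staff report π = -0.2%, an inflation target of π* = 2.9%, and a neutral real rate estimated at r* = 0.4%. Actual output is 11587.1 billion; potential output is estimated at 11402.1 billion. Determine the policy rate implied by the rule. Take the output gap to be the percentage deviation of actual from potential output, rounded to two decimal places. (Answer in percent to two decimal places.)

Output gap = 100 × (11587.1 − 11402.1) / 11402.1 = 1.62%.
i = 0.40 + (-0.20) + 0.6 × (-0.20 − 2.90) + 0.51 × 1.62
   = 0.40 − 0.2 − 1.86 + 0.8262 = -0.83

-0.83%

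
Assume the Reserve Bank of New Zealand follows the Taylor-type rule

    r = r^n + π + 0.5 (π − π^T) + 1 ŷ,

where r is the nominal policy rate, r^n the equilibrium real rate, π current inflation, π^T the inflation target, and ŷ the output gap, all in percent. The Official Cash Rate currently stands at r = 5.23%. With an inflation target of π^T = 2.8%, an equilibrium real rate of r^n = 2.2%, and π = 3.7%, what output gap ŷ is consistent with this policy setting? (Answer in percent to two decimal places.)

1 ŷ = 5.23 − 2.2 − 3.7 − 0.5 × (3.7 − 2.8) = -1.12
ŷ = -1.12 / 1 = -1.12

-1.12%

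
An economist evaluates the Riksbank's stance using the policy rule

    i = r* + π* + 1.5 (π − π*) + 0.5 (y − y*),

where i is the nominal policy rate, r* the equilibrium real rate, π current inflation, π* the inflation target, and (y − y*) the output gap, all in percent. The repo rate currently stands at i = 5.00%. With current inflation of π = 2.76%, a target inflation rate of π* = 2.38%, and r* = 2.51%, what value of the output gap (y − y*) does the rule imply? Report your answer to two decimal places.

0.5 (y − y*) = 5.00 − 2.51 − 2.38 − 1.5 × (2.76 − 2.38) = -0.46
(y − y*) = -0.46 / 0.5 = -0.92

-0.92%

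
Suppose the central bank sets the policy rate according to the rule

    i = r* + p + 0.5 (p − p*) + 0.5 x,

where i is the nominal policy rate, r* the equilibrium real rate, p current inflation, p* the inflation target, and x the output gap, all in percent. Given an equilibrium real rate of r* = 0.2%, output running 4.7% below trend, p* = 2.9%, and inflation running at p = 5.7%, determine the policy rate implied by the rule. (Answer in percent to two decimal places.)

Output 4.7% below potential → x = -4.7.
i = 0.2 + 5.7 + 0.5 × (5.7 − 2.9) + 0.5 × (-4.7)
   = 0.2 + 5.7 + 1.4 − 2.35 = 4.95

4.95%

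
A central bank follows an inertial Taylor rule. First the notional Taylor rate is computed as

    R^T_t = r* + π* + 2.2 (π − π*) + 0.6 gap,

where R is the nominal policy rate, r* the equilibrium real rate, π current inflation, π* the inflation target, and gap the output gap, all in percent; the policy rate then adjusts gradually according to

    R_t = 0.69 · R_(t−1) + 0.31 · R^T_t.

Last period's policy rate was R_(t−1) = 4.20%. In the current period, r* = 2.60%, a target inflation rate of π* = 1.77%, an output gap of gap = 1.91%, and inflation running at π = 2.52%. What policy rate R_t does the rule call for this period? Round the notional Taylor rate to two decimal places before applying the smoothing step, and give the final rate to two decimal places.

5.12%

R^T_t = 2.60 + 1.77 + 2.2 × (2.52 − 1.77) + 0.6 × 1.91
   = 2.60 + 1.77 + 1.65 + 1.146 = 7.17
R_t = 0.69 × 4.20 + 0.31 × 7.17 = 2.898 + 2.2227 = 5.12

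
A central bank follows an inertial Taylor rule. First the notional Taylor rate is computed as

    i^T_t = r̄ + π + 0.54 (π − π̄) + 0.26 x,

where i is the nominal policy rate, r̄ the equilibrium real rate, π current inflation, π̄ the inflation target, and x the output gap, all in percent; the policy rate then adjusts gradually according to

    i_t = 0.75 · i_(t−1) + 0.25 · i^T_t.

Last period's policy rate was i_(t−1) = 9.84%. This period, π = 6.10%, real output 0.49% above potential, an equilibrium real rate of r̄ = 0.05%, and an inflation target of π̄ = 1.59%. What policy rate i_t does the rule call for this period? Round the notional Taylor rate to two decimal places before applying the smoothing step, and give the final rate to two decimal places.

9.56%

Output 0.49% above potential → x = 0.49.
i^T_t = 0.05 + 6.10 + 0.54 × (6.10 − 1.59) + 0.26 × 0.49
   = 0.05 + 6.1 + 2.4354 + 0.1274 = 8.71
i_t = 0.75 × 9.84 + 0.25 × 8.71 = 7.38 + 2.1775 = 9.56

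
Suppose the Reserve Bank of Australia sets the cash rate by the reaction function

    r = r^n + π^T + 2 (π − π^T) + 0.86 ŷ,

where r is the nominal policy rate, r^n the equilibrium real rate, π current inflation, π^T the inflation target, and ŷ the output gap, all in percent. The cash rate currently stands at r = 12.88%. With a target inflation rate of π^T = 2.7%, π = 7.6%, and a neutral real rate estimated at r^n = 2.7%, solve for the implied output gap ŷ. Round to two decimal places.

-2.70%

0.86 ŷ = 12.88 − 2.7 − 2.7 − 2 × (7.6 − 2.7) = -2.32
ŷ = -2.32 / 0.86 = -2.70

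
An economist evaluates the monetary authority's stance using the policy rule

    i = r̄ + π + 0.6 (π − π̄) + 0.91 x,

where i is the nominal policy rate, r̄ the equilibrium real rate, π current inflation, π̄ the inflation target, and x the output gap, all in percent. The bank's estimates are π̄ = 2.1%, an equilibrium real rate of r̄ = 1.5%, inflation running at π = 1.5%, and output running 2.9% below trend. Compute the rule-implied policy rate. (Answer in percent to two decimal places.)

0.00%

Output 2.9% below potential → x = -2.9.
i = 1.5 + 1.5 + 0.6 × (1.5 − 2.1) + 0.91 × (-2.9)
   = 1.5 + 1.5 − 0.36 − 2.639 = 0.00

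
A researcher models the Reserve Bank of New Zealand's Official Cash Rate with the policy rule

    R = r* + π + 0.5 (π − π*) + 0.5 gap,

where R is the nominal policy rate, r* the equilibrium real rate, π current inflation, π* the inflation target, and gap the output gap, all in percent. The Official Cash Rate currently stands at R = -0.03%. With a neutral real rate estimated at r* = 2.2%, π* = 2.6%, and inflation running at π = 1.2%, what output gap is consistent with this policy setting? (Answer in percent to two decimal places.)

0.5 gap = -0.03 − 2.2 − 1.2 − 0.5 × (1.2 − 2.6) = -2.73
gap = -2.73 / 0.5 = -5.46

-5.46%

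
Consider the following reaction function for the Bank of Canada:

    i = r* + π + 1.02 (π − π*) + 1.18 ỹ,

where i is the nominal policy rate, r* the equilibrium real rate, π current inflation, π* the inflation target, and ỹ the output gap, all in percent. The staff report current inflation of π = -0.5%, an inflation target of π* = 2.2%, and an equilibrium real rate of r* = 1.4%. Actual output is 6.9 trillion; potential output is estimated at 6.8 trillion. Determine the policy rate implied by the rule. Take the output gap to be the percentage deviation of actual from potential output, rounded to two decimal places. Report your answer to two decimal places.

Output gap = 100 × (6.9 − 6.8) / 6.8 = 1.47%.
i = 1.40 + (-0.50) + 1.02 × (-0.50 − 2.20) + 1.18 × 1.47
   = 1.40 − 0.5 − 2.754 + 1.7346 = -0.12

-0.12%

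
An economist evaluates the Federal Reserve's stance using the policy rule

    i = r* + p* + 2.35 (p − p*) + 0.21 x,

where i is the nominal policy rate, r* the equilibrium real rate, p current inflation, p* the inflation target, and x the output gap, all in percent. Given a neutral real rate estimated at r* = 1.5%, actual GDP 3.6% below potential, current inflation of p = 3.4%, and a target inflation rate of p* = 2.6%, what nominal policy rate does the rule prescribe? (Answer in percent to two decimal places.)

5.22%

Output 3.6% below potential → x = -3.6.
i = 1.5 + 2.6 + 2.35 × (3.4 − 2.6) + 0.21 × (-3.6)
   = 1.5 + 2.6 + 1.88 − 0.756 = 5.22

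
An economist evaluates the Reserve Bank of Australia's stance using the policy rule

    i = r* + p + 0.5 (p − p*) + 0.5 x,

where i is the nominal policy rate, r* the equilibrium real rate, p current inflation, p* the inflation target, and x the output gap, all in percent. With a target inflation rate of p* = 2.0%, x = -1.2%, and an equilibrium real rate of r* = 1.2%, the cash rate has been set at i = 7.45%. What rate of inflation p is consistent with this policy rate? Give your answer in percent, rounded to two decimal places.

5.23%

Collecting p: i = r* + (1 + 0.5) p − 0.5 p* + 0.5 x
1.5 p = 7.45 − 1.2 + 0.5 × 2.0 − 0.5 × (-1.2) = 7.85
p = 7.85 / 1.5 = 5.23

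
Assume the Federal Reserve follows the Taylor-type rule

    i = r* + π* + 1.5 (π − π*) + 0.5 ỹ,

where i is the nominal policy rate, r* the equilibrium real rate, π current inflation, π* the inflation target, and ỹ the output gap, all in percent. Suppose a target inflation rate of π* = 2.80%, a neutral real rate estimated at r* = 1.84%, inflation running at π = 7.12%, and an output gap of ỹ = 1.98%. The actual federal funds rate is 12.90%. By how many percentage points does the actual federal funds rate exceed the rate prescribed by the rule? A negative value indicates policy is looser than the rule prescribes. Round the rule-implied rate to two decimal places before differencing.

i = 1.84 + 2.80 + 1.5 × (7.12 − 2.80) + 0.5 × 1.98
   = 1.84 + 2.8 + 6.48 + 0.99 = 12.11
Deviation = 12.90 − 12.11 = 0.79 pp.

0.79 pp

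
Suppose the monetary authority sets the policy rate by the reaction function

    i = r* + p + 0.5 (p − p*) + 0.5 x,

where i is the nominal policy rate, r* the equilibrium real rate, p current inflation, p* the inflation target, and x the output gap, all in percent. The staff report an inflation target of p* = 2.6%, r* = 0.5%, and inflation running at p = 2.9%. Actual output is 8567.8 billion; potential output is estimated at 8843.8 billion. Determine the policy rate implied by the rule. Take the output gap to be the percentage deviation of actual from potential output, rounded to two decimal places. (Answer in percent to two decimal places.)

Output gap = 100 × (8567.8 − 8843.8) / 8843.8 = -3.12%.
i = 0.50 + 2.90 + 0.5 × (2.90 − 2.60) + 0.5 × (-3.12)
   = 0.50 + 2.9 + 0.15 − 1.56 = 1.99

1.99%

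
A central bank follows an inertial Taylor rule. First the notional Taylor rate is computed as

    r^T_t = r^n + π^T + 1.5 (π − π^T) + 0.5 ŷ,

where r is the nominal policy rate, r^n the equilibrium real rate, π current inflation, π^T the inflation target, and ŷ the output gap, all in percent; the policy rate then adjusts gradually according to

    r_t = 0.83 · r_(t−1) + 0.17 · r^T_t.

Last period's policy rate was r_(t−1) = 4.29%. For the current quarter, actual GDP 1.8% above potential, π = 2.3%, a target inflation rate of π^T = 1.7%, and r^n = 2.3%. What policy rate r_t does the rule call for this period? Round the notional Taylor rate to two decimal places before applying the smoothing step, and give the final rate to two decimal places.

4.55%

Output 1.8% above potential → ŷ = 1.8.
r^T_t = 2.3 + 1.7 + 1.5 × (2.3 − 1.7) + 0.5 × 1.8
   = 2.3 + 1.7 + 0.9 + 0.9 = 5.80
r_t = 0.83 × 4.29 + 0.17 × 5.80 = 3.5607 + 0.986 = 4.55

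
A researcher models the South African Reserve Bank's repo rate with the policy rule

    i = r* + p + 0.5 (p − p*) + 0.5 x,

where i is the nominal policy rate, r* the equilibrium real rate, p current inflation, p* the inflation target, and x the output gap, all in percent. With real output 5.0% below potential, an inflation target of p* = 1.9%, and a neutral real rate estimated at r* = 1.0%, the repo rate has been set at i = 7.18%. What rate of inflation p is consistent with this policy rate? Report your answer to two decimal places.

Output 5.0% below potential → x = -5.0.
Collecting p: i = r* + (1 + 0.5) p − 0.5 p* + 0.5 x
1.5 p = 7.18 − 1.0 + 0.5 × 1.9 − 0.5 × (-5.0) = 9.63
p = 9.63 / 1.5 = 6.42

6.42%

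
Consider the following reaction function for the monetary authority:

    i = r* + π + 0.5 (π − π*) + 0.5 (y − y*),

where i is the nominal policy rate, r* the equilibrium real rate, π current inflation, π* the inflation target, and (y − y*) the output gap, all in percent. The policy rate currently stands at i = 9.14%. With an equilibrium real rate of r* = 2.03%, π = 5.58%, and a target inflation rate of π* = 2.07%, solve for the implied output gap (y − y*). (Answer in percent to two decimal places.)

-0.45%

0.5 (y − y*) = 9.14 − 2.03 − 5.58 − 0.5 × (5.58 − 2.07) = -0.225
(y − y*) = -0.225 / 0.5 = -0.45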